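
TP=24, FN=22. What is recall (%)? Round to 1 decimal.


Recall = TP / (TP + FN) * 100
= 24 / (24 + 22)
= 24 / 46
= 0.5217
= 52.2%

52.2


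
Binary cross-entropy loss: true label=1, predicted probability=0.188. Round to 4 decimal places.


For y=1: Loss = -log(p)
= -log(0.188)
= -(-1.6713)
= 1.6713

1.6713


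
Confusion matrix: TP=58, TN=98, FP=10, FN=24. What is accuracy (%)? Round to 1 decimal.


Accuracy = (TP + TN) / (TP + TN + FP + FN) * 100
= (58 + 98) / (58 + 98 + 10 + 24)
= 156 / 190
= 0.8211
= 82.1%

82.1


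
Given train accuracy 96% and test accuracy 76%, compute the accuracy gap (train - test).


Gap = train_accuracy - test_accuracy
= 96 - 76
= 20%
This gap suggests the model is overfitting.

20


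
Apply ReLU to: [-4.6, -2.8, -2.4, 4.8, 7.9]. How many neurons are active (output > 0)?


ReLU(x) = max(0, x) for each element:
ReLU(-4.6) = 0
ReLU(-2.8) = 0
ReLU(-2.4) = 0
ReLU(4.8) = 4.8
ReLU(7.9) = 7.9
Active neurons (>0): 2

2


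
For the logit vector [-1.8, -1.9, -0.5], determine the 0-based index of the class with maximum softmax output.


Softmax is a monotonic transformation, so it preserves the argmax.
We need to find the index of the maximum logit.
Index 0: -1.8
Index 1: -1.9
Index 2: -0.5
Maximum logit = -0.5 at index 2

2


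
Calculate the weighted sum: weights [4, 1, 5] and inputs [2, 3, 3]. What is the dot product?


Element-wise products:
4 * 2 = 8
1 * 3 = 3
5 * 3 = 15
Sum = 8 + 3 + 15
= 26

26


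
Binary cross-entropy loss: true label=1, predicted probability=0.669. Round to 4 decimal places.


For y=1: Loss = -log(p)
= -log(0.669)
= -(-0.402)
= 0.4020

0.4020


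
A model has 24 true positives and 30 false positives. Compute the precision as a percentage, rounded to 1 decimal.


Precision = TP / (TP + FP) * 100
= 24 / (24 + 30)
= 24 / 54
= 0.4444
= 44.4%

44.4


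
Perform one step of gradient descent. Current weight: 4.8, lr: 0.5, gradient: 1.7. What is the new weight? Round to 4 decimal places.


w_new = w_old - lr * gradient
= 4.8 - 0.5 * 1.7
= 4.8 - (0.85)
= 3.9500

3.9500


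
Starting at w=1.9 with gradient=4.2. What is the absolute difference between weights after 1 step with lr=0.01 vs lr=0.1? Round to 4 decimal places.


With lr=0.01: w_new = 1.9 - 0.01 * 4.2 = 1.858
With lr=0.1: w_new = 1.9 - 0.1 * 4.2 = 1.48
Absolute difference = |1.858 - 1.48|
= 0.3780

0.3780


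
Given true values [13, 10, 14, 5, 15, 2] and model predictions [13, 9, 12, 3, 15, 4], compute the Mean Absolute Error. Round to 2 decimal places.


Absolute errors: [0, 1, 2, 2, 0, 2]
Sum of absolute errors = 7
MAE = 7 / 6 = 1.17

1.17


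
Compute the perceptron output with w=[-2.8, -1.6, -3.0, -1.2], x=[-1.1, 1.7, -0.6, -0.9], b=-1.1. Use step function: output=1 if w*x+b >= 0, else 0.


z = w . x + b
= -2.8*-1.1 + -1.6*1.7 + -3.0*-0.6 + -1.2*-0.9 + -1.1
= 3.08 + -2.72 + 1.8 + 1.08 + -1.1
= 3.24 + -1.1
= 2.14
Since z = 2.14 >= 0, output = 1

1


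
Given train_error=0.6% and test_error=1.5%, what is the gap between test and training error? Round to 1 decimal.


Generalization gap = test_error - train_error
= 1.5 - 0.6
= 0.9%
A small gap suggests good generalization.

0.9


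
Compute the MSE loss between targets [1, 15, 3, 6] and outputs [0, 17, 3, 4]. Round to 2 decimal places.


Differences: [1, -2, 0, 2]
Squared errors: [1, 4, 0, 4]
Sum of squared errors = 9
MSE = 9 / 4 = 2.25

2.25


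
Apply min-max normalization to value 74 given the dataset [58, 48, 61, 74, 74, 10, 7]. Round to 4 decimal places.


Min = 7, Max = 74
Range = 74 - 7 = 67
Scaled = (x - min) / (max - min)
= (74 - 7) / 67
= 67 / 67
= 1.0000

1.0000


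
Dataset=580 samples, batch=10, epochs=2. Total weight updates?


Iterations per epoch = 580 / 10 = 58
Total updates = iterations_per_epoch * epochs
= 58 * 2
= 116

116


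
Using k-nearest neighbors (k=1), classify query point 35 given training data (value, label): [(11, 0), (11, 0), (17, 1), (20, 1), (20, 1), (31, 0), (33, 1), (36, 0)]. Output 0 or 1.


Distances from query 35:
Point 36 (class 0): distance = 1
K=1 nearest neighbors: classes = [0]
Votes for class 1: 0 / 1
Majority vote => class 0

0


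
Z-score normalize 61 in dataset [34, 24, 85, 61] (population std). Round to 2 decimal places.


Mean = (34 + 24 + 85 + 61) / 4 = 51.0
Variance = sum((x_i - mean)^2) / n = 568.5
Std = sqrt(568.5) = 23.8432
Z = (x - mean) / std
= (61 - 51.0) / 23.8432
= 10.0 / 23.8432
= 0.42

0.42


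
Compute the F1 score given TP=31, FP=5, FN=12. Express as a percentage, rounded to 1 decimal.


Precision = TP / (TP + FP) = 31 / 36 = 0.8611
Recall = TP / (TP + FN) = 31 / 43 = 0.7209
F1 = 2 * P * R / (P + R)
= 2 * 0.8611 * 0.7209 / (0.8611 + 0.7209)
= 1.2416 / 1.582
= 0.7848
As percentage: 78.5%

78.5


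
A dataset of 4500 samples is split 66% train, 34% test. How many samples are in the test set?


Train samples = 4500 * 66% = 2970
Test samples = 4500 - 2970
= 1530

1530


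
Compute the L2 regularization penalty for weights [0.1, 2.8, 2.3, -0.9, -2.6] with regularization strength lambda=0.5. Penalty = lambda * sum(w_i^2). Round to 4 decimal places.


Squaring each weight:
0.1^2 = 0.01
2.8^2 = 7.84
2.3^2 = 5.29
(-0.9)^2 = 0.81
(-2.6)^2 = 6.76
Sum of squares = 20.71
Penalty = 0.5 * 20.71 = 10.3550

10.3550


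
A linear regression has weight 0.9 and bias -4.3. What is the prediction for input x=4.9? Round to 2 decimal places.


y = 0.9 * 4.9 + (-4.3)
= 4.41 + (-4.3)
= 0.11

0.11


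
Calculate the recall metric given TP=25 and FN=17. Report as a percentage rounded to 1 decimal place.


Recall = TP / (TP + FN) * 100
= 25 / (25 + 17)
= 25 / 42
= 0.5952
= 59.5%

59.5


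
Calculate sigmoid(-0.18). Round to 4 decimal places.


sigmoid(z) = 1 / (1 + exp(-z))
exp(-(-0.18)) = exp(0.18) = 1.1972
1 + 1.1972 = 2.1972
1 / 2.1972 = 0.4551

0.4551


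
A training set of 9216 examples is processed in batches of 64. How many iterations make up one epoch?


Iterations per epoch = dataset_size / batch_size
= 9216 / 64
= 144

144


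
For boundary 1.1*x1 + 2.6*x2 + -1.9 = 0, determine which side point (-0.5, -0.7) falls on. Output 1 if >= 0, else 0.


Compute 1.1 * -0.5 + 2.6 * -0.7 + -1.9
= -0.55 + -1.82 + -1.9
= -4.27
Since -4.27 < 0, the point is on the negative side.

0


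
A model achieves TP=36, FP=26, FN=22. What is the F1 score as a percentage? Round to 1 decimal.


Precision = TP / (TP + FP) = 36 / 62 = 0.5806
Recall = TP / (TP + FN) = 36 / 58 = 0.6207
F1 = 2 * P * R / (P + R)
= 2 * 0.5806 * 0.6207 / (0.5806 + 0.6207)
= 0.7208 / 1.2013
= 0.6
As percentage: 60.0%

60.0


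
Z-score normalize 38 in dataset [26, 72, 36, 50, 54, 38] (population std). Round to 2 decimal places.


Mean = (26 + 72 + 36 + 50 + 54 + 38) / 6 = 46.0
Variance = sum((x_i - mean)^2) / n = 220.0
Std = sqrt(220.0) = 14.8324
Z = (x - mean) / std
= (38 - 46.0) / 14.8324
= -8.0 / 14.8324
= -0.54

-0.54


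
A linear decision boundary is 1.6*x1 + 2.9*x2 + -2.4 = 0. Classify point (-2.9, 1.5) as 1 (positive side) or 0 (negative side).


Compute 1.6 * -2.9 + 2.9 * 1.5 + -2.4
= -4.64 + 4.35 + -2.4
= -2.69
Since -2.69 < 0, the point is on the negative side.

0


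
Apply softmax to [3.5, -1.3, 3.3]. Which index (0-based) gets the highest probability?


Softmax is a monotonic transformation, so it preserves the argmax.
We need to find the index of the maximum logit.
Index 0: 3.5
Index 1: -1.3
Index 2: 3.3
Maximum logit = 3.5 at index 0

0


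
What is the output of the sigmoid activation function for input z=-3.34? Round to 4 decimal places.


sigmoid(z) = 1 / (1 + exp(-z))
exp(-(-3.34)) = exp(3.34) = 28.2191
1 + 28.2191 = 29.2191
1 / 29.2191 = 0.0342

0.0342


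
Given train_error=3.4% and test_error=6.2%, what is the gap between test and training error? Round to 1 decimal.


Generalization gap = test_error - train_error
= 6.2 - 3.4
= 2.8%
A moderate gap.

2.8


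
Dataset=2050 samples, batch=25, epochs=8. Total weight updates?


Iterations per epoch = 2050 / 25 = 82
Total updates = iterations_per_epoch * epochs
= 82 * 8
= 656

656


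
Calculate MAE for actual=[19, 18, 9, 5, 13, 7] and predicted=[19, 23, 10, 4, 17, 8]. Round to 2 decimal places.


Absolute errors: [0, 5, 1, 1, 4, 1]
Sum of absolute errors = 12
MAE = 12 / 6 = 2.00

2.00


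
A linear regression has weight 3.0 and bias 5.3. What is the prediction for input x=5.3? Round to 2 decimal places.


y = 3.0 * 5.3 + (5.3)
= 15.9 + (5.3)
= 21.20

21.20


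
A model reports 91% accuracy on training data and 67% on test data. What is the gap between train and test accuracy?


Gap = train_accuracy - test_accuracy
= 91 - 67
= 24%
This large gap strongly indicates overfitting.

24


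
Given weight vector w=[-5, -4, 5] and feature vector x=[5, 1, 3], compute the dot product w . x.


Element-wise products:
-5 * 5 = -25
-4 * 1 = -4
5 * 3 = 15
Sum = -25 + -4 + 15
= -14

-14


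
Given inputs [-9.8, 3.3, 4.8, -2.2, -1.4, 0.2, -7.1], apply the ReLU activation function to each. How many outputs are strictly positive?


ReLU(x) = max(0, x) for each element:
ReLU(-9.8) = 0
ReLU(3.3) = 3.3
ReLU(4.8) = 4.8
ReLU(-2.2) = 0
ReLU(-1.4) = 0
ReLU(0.2) = 0.2
ReLU(-7.1) = 0
Active neurons (>0): 3

3


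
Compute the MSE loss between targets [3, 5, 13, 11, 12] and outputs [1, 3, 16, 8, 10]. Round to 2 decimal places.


Differences: [2, 2, -3, 3, 2]
Squared errors: [4, 4, 9, 9, 4]
Sum of squared errors = 30
MSE = 30 / 5 = 6.00

6.00


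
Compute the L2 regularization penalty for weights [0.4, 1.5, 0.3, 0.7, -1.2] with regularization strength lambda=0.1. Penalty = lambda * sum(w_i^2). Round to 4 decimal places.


Squaring each weight:
0.4^2 = 0.16
1.5^2 = 2.25
0.3^2 = 0.09
0.7^2 = 0.49
(-1.2)^2 = 1.44
Sum of squares = 4.43
Penalty = 0.1 * 4.43 = 0.4430

0.4430


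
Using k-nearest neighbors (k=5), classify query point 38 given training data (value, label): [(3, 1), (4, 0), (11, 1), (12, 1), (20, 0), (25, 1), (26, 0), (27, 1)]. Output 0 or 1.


Distances from query 38:
Point 27 (class 1): distance = 11
Point 26 (class 0): distance = 12
Point 25 (class 1): distance = 13
Point 20 (class 0): distance = 18
Point 12 (class 1): distance = 26
K=5 nearest neighbors: classes = [1, 0, 1, 0, 1]
Votes for class 1: 3 / 5
Majority vote => class 1

1


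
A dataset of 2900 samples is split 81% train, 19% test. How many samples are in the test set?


Train samples = 2900 * 81% = 2349
Test samples = 2900 - 2349
= 551

551


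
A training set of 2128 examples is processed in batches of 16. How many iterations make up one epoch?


Iterations per epoch = dataset_size / batch_size
= 2128 / 16
= 133

133


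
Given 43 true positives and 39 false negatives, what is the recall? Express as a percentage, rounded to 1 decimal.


Recall = TP / (TP + FN) * 100
= 43 / (43 + 39)
= 43 / 82
= 0.5244
= 52.4%

52.4


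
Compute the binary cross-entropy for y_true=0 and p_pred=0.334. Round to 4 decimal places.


For y=0: Loss = -log(1-p)
= -log(1 - 0.334)
= -log(0.666)
= -(-0.4065)
= 0.4065

0.4065


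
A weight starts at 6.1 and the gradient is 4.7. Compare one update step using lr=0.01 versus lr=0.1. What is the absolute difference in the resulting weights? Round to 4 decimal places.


With lr=0.01: w_new = 6.1 - 0.01 * 4.7 = 6.053
With lr=0.1: w_new = 6.1 - 0.1 * 4.7 = 5.63
Absolute difference = |6.053 - 5.63|
= 0.4230

0.4230


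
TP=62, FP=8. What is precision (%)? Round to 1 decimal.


Precision = TP / (TP + FP) * 100
= 62 / (62 + 8)
= 62 / 70
= 0.8857
= 88.6%

88.6


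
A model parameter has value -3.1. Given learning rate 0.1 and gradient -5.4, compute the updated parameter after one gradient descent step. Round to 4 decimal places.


w_new = w_old - lr * gradient
= -3.1 - 0.1 * -5.4
= -3.1 - (-0.54)
= -2.5600

-2.5600


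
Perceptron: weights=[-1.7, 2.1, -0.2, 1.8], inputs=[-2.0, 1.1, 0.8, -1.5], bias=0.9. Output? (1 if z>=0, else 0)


z = w . x + b
= -1.7*-2.0 + 2.1*1.1 + -0.2*0.8 + 1.8*-1.5 + 0.9
= 3.4 + 2.31 + -0.16 + -2.7 + 0.9
= 2.85 + 0.9
= 3.75
Since z = 3.75 >= 0, output = 1

1


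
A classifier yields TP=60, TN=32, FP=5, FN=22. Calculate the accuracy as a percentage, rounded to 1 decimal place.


Accuracy = (TP + TN) / (TP + TN + FP + FN) * 100
= (60 + 32) / (60 + 32 + 5 + 22)
= 92 / 119
= 0.7731
= 77.3%

77.3


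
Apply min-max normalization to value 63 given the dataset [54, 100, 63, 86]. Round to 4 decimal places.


Min = 54, Max = 100
Range = 100 - 54 = 46
Scaled = (x - min) / (max - min)
= (63 - 54) / 46
= 9 / 46
= 0.1957

0.1957


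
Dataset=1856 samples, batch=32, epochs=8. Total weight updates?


Iterations per epoch = 1856 / 32 = 58
Total updates = iterations_per_epoch * epochs
= 58 * 8
= 464

464


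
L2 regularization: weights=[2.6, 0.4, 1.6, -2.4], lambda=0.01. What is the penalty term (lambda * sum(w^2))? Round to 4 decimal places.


Squaring each weight:
2.6^2 = 6.76
0.4^2 = 0.16
1.6^2 = 2.56
(-2.4)^2 = 5.76
Sum of squares = 15.24
Penalty = 0.01 * 15.24 = 0.1524

0.1524


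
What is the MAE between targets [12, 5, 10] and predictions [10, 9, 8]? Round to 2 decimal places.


Absolute errors: [2, 4, 2]
Sum of absolute errors = 8
MAE = 8 / 3 = 2.67

2.67


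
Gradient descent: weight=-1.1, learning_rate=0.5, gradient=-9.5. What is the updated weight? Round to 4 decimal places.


w_new = w_old - lr * gradient
= -1.1 - 0.5 * -9.5
= -1.1 - (-4.75)
= 3.6500

3.6500


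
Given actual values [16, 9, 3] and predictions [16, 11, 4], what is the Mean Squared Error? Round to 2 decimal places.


Differences: [0, -2, -1]
Squared errors: [0, 4, 1]
Sum of squared errors = 5
MSE = 5 / 3 = 1.67

1.67


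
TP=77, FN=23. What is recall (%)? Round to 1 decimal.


Recall = TP / (TP + FN) * 100
= 77 / (77 + 23)
= 77 / 100
= 0.77
= 77.0%

77.0


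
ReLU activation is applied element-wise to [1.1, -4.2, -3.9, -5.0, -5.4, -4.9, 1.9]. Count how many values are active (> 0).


ReLU(x) = max(0, x) for each element:
ReLU(1.1) = 1.1
ReLU(-4.2) = 0
ReLU(-3.9) = 0
ReLU(-5.0) = 0
ReLU(-5.4) = 0
ReLU(-4.9) = 0
ReLU(1.9) = 1.9
Active neurons (>0): 2

2


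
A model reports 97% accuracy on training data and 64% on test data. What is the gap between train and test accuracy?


Gap = train_accuracy - test_accuracy
= 97 - 64
= 33%
This large gap strongly indicates overfitting.

33


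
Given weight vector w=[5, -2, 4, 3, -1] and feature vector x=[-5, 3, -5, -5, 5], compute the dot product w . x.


Element-wise products:
5 * -5 = -25
-2 * 3 = -6
4 * -5 = -20
3 * -5 = -15
-1 * 5 = -5
Sum = -25 + -6 + -20 + -15 + -5
= -71

-71


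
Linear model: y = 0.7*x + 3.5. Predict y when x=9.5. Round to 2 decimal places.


y = 0.7 * 9.5 + (3.5)
= 6.65 + (3.5)
= 10.15

10.15


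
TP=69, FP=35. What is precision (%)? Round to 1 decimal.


Precision = TP / (TP + FP) * 100
= 69 / (69 + 35)
= 69 / 104
= 0.6635
= 66.3%

66.3


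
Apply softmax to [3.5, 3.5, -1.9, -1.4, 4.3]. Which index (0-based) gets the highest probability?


Softmax is a monotonic transformation, so it preserves the argmax.
We need to find the index of the maximum logit.
Index 0: 3.5
Index 1: 3.5
Index 2: -1.9
Index 3: -1.4
Index 4: 4.3
Maximum logit = 4.3 at index 4

4


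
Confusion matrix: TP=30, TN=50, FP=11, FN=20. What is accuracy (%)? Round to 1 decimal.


Accuracy = (TP + TN) / (TP + TN + FP + FN) * 100
= (30 + 50) / (30 + 50 + 11 + 20)
= 80 / 111
= 0.7207
= 72.1%

72.1


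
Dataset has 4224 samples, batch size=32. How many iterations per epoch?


Iterations per epoch = dataset_size / batch_size
= 4224 / 32
= 132

132


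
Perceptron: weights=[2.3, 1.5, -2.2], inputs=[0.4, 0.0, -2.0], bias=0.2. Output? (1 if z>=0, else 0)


z = w . x + b
= 2.3*0.4 + 1.5*0.0 + -2.2*-2.0 + 0.2
= 0.92 + 0.0 + 4.4 + 0.2
= 5.32 + 0.2
= 5.52
Since z = 5.52 >= 0, output = 1

1


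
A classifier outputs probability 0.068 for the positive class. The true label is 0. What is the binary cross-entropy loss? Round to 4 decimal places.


For y=0: Loss = -log(1-p)
= -log(1 - 0.068)
= -log(0.932)
= -(-0.0704)
= 0.0704

0.0704


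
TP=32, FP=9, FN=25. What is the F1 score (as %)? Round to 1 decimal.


Precision = TP / (TP + FP) = 32 / 41 = 0.7805
Recall = TP / (TP + FN) = 32 / 57 = 0.5614
F1 = 2 * P * R / (P + R)
= 2 * 0.7805 * 0.5614 / (0.7805 + 0.5614)
= 0.8763 / 1.3419
= 0.6531
As percentage: 65.3%

65.3


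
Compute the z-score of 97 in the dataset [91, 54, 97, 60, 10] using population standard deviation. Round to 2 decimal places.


Mean = (91 + 54 + 97 + 60 + 10) / 5 = 62.4
Variance = sum((x_i - mean)^2) / n = 967.44
Std = sqrt(967.44) = 31.1037
Z = (x - mean) / std
= (97 - 62.4) / 31.1037
= 34.6 / 31.1037
= 1.11

1.11


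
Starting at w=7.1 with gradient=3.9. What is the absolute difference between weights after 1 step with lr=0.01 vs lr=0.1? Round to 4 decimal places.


With lr=0.01: w_new = 7.1 - 0.01 * 3.9 = 7.061
With lr=0.1: w_new = 7.1 - 0.1 * 3.9 = 6.71
Absolute difference = |7.061 - 6.71|
= 0.3510

0.3510


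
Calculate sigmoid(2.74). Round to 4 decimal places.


sigmoid(z) = 1 / (1 + exp(-z))
exp(-(2.74)) = exp(-2.74) = 0.0646
1 + 0.0646 = 1.0646
1 / 1.0646 = 0.9393

0.9393


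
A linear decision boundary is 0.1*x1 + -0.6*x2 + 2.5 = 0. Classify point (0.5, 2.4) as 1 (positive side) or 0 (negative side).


Compute 0.1 * 0.5 + -0.6 * 2.4 + 2.5
= 0.05 + -1.44 + 2.5
= 1.11
Since 1.11 >= 0, the point is on the positive side.

1


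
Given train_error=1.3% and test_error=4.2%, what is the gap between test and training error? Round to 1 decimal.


Generalization gap = test_error - train_error
= 4.2 - 1.3
= 2.9%
A moderate gap.

2.9


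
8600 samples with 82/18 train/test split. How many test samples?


Train samples = 8600 * 82% = 7052
Test samples = 8600 - 7052
= 1548

1548


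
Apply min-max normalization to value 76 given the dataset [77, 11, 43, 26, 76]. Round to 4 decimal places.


Min = 11, Max = 77
Range = 77 - 11 = 66
Scaled = (x - min) / (max - min)
= (76 - 11) / 66
= 65 / 66
= 0.9848

0.9848


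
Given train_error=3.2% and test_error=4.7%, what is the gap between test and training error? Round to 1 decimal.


Generalization gap = test_error - train_error
= 4.7 - 3.2
= 1.5%
A small gap suggests good generalization.

1.5


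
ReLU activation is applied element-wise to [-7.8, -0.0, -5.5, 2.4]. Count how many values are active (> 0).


ReLU(x) = max(0, x) for each element:
ReLU(-7.8) = 0
ReLU(-0.0) = 0
ReLU(-5.5) = 0
ReLU(2.4) = 2.4
Active neurons (>0): 1

1


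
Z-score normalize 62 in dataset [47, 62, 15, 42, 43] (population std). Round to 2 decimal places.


Mean = (47 + 62 + 15 + 42 + 43) / 5 = 41.8
Variance = sum((x_i - mean)^2) / n = 230.96
Std = sqrt(230.96) = 15.1974
Z = (x - mean) / std
= (62 - 41.8) / 15.1974
= 20.2 / 15.1974
= 1.33

1.33


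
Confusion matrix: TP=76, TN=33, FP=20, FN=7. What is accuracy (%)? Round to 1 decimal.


Accuracy = (TP + TN) / (TP + TN + FP + FN) * 100
= (76 + 33) / (76 + 33 + 20 + 7)
= 109 / 136
= 0.8015
= 80.1%

80.1


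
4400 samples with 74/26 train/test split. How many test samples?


Train samples = 4400 * 74% = 3256
Test samples = 4400 - 3256
= 1144

1144


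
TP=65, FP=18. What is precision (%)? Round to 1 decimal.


Precision = TP / (TP + FP) * 100
= 65 / (65 + 18)
= 65 / 83
= 0.7831
= 78.3%

78.3


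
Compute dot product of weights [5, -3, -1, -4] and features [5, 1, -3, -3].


Element-wise products:
5 * 5 = 25
-3 * 1 = -3
-1 * -3 = 3
-4 * -3 = 12
Sum = 25 + -3 + 3 + 12
= 37

37


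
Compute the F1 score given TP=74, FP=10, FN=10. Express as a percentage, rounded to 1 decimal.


Precision = TP / (TP + FP) = 74 / 84 = 0.881
Recall = TP / (TP + FN) = 74 / 84 = 0.881
F1 = 2 * P * R / (P + R)
= 2 * 0.881 * 0.881 / (0.881 + 0.881)
= 1.5522 / 1.7619
= 0.881
As percentage: 88.1%

88.1


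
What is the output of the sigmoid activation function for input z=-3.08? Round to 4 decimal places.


sigmoid(z) = 1 / (1 + exp(-z))
exp(-(-3.08)) = exp(3.08) = 21.7584
1 + 21.7584 = 22.7584
1 / 22.7584 = 0.0439

0.0439


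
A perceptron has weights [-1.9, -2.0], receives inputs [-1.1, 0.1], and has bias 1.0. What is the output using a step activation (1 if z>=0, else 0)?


z = w . x + b
= -1.9*-1.1 + -2.0*0.1 + 1.0
= 2.09 + -0.2 + 1.0
= 1.89 + 1.0
= 2.89
Since z = 2.89 >= 0, output = 1

1


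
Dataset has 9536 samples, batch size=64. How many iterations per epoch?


Iterations per epoch = dataset_size / batch_size
= 9536 / 64
= 149

149


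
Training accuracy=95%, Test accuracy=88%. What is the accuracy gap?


Gap = train_accuracy - test_accuracy
= 95 - 88
= 7%
This moderate gap may indicate mild overfitting.

7


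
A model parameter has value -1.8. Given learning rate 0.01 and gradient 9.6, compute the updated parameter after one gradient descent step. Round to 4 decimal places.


w_new = w_old - lr * gradient
= -1.8 - 0.01 * 9.6
= -1.8 - (0.096)
= -1.8960

-1.8960


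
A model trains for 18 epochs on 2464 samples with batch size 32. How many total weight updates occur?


Iterations per epoch = 2464 / 32 = 77
Total updates = iterations_per_epoch * epochs
= 77 * 18
= 1386

1386


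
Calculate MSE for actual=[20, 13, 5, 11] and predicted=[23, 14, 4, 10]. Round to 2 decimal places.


Differences: [-3, -1, 1, 1]
Squared errors: [9, 1, 1, 1]
Sum of squared errors = 12
MSE = 12 / 4 = 3.00

3.00


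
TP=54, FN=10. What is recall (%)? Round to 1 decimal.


Recall = TP / (TP + FN) * 100
= 54 / (54 + 10)
= 54 / 64
= 0.8438
= 84.4%

84.4


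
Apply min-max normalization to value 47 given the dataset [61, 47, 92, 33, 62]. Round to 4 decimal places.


Min = 33, Max = 92
Range = 92 - 33 = 59
Scaled = (x - min) / (max - min)
= (47 - 33) / 59
= 14 / 59
= 0.2373

0.2373


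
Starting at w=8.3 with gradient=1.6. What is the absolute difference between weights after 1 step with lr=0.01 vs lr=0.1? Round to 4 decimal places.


With lr=0.01: w_new = 8.3 - 0.01 * 1.6 = 8.284
With lr=0.1: w_new = 8.3 - 0.1 * 1.6 = 8.14
Absolute difference = |8.284 - 8.14|
= 0.1440

0.1440


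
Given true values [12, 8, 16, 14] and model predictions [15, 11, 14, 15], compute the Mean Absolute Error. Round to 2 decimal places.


Absolute errors: [3, 3, 2, 1]
Sum of absolute errors = 9
MAE = 9 / 4 = 2.25

2.25


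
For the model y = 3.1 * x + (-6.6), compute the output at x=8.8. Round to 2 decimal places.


y = 3.1 * 8.8 + (-6.6)
= 27.28 + (-6.6)
= 20.68

20.68


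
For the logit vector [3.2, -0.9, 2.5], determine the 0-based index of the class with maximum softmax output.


Softmax is a monotonic transformation, so it preserves the argmax.
We need to find the index of the maximum logit.
Index 0: 3.2
Index 1: -0.9
Index 2: 2.5
Maximum logit = 3.2 at index 0

0


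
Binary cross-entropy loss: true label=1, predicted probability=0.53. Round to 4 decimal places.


For y=1: Loss = -log(p)
= -log(0.53)
= -(-0.6349)
= 0.6349

0.6349


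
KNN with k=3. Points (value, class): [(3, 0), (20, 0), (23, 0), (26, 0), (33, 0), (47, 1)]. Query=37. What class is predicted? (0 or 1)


Distances from query 37:
Point 33 (class 0): distance = 4
Point 47 (class 1): distance = 10
Point 26 (class 0): distance = 11
K=3 nearest neighbors: classes = [0, 1, 0]
Votes for class 1: 1 / 3
Majority vote => class 0

0


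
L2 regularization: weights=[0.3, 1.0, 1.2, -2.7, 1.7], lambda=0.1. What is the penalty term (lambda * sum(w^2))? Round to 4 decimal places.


Squaring each weight:
0.3^2 = 0.09
1.0^2 = 1.0
1.2^2 = 1.44
(-2.7)^2 = 7.29
1.7^2 = 2.89
Sum of squares = 12.71
Penalty = 0.1 * 12.71 = 1.2710

1.2710


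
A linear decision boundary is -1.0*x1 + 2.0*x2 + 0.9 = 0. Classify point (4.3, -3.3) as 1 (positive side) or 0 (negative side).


Compute -1.0 * 4.3 + 2.0 * -3.3 + 0.9
= -4.3 + -6.6 + 0.9
= -10.0
Since -10.0 < 0, the point is on the negative side.

0


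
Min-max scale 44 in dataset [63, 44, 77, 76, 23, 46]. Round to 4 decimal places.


Min = 23, Max = 77
Range = 77 - 23 = 54
Scaled = (x - min) / (max - min)
= (44 - 23) / 54
= 21 / 54
= 0.3889

0.3889


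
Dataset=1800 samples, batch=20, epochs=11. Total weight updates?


Iterations per epoch = 1800 / 20 = 90
Total updates = iterations_per_epoch * epochs
= 90 * 11
= 990

990


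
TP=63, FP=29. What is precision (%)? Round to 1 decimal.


Precision = TP / (TP + FP) * 100
= 63 / (63 + 29)
= 63 / 92
= 0.6848
= 68.5%

68.5


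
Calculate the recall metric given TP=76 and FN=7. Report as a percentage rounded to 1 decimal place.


Recall = TP / (TP + FN) * 100
= 76 / (76 + 7)
= 76 / 83
= 0.9157
= 91.6%

91.6


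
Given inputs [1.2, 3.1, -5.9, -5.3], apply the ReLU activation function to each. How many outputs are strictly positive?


ReLU(x) = max(0, x) for each element:
ReLU(1.2) = 1.2
ReLU(3.1) = 3.1
ReLU(-5.9) = 0
ReLU(-5.3) = 0
Active neurons (>0): 2

2


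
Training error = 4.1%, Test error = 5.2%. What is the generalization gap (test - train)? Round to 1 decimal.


Generalization gap = test_error - train_error
= 5.2 - 4.1
= 1.1%
A small gap suggests good generalization.

1.1


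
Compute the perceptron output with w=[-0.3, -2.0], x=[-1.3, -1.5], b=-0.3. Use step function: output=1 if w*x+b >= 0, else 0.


z = w . x + b
= -0.3*-1.3 + -2.0*-1.5 + -0.3
= 0.39 + 3.0 + -0.3
= 3.39 + -0.3
= 3.09
Since z = 3.09 >= 0, output = 1

1


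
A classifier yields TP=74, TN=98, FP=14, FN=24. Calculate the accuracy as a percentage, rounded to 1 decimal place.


Accuracy = (TP + TN) / (TP + TN + FP + FN) * 100
= (74 + 98) / (74 + 98 + 14 + 24)
= 172 / 210
= 0.819
= 81.9%

81.9


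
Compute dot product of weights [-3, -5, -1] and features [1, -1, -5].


Element-wise products:
-3 * 1 = -3
-5 * -1 = 5
-1 * -5 = 5
Sum = -3 + 5 + 5
= 7

7


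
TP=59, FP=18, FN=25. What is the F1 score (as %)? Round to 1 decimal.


Precision = TP / (TP + FP) = 59 / 77 = 0.7662
Recall = TP / (TP + FN) = 59 / 84 = 0.7024
F1 = 2 * P * R / (P + R)
= 2 * 0.7662 * 0.7024 / (0.7662 + 0.7024)
= 1.0764 / 1.4686
= 0.7329
As percentage: 73.3%

73.3


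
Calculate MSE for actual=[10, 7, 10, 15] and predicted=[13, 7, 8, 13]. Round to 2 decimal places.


Differences: [-3, 0, 2, 2]
Squared errors: [9, 0, 4, 4]
Sum of squared errors = 17
MSE = 17 / 4 = 4.25

4.25


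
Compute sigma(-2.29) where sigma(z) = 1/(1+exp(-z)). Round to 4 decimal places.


sigmoid(z) = 1 / (1 + exp(-z))
exp(-(-2.29)) = exp(2.29) = 9.8749
1 + 9.8749 = 10.8749
1 / 10.8749 = 0.0920

0.0920


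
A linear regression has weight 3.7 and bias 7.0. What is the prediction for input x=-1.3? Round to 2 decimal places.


y = 3.7 * -1.3 + (7.0)
= -4.81 + (7.0)
= 2.19

2.19


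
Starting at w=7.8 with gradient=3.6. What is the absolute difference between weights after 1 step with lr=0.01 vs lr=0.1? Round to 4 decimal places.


With lr=0.01: w_new = 7.8 - 0.01 * 3.6 = 7.764
With lr=0.1: w_new = 7.8 - 0.1 * 3.6 = 7.44
Absolute difference = |7.764 - 7.44|
= 0.3240

0.3240


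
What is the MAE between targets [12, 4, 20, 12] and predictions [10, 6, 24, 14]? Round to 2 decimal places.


Absolute errors: [2, 2, 4, 2]
Sum of absolute errors = 10
MAE = 10 / 4 = 2.50

2.50


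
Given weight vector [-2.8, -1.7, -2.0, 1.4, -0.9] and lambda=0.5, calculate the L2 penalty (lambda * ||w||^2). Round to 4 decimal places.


Squaring each weight:
(-2.8)^2 = 7.84
(-1.7)^2 = 2.89
(-2.0)^2 = 4.0
1.4^2 = 1.96
(-0.9)^2 = 0.81
Sum of squares = 17.5
Penalty = 0.5 * 17.5 = 8.7500

8.7500


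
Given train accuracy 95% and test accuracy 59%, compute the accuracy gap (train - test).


Gap = train_accuracy - test_accuracy
= 95 - 59
= 36%
This large gap strongly indicates overfitting.

36


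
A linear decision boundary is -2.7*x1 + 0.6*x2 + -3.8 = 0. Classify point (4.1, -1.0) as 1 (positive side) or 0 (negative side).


Compute -2.7 * 4.1 + 0.6 * -1.0 + -3.8
= -11.07 + -0.6 + -3.8
= -15.47
Since -15.47 < 0, the point is on the negative side.

0


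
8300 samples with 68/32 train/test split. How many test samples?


Train samples = 8300 * 68% = 5644
Test samples = 8300 - 5644
= 2656

2656


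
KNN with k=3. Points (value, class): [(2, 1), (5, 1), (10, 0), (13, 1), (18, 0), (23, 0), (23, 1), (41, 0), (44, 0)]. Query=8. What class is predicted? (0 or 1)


Distances from query 8:
Point 10 (class 0): distance = 2
Point 5 (class 1): distance = 3
Point 13 (class 1): distance = 5
K=3 nearest neighbors: classes = [0, 1, 1]
Votes for class 1: 2 / 3
Majority vote => class 1

1


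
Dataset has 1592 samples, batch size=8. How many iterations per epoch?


Iterations per epoch = dataset_size / batch_size
= 1592 / 8
= 199

199


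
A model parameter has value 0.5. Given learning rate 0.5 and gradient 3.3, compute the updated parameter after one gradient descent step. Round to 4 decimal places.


w_new = w_old - lr * gradient
= 0.5 - 0.5 * 3.3
= 0.5 - (1.65)
= -1.1500

-1.1500


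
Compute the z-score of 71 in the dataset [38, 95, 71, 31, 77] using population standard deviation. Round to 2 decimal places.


Mean = (38 + 95 + 71 + 31 + 77) / 5 = 62.4
Variance = sum((x_i - mean)^2) / n = 586.24
Std = sqrt(586.24) = 24.2124
Z = (x - mean) / std
= (71 - 62.4) / 24.2124
= 8.6 / 24.2124
= 0.36

0.36


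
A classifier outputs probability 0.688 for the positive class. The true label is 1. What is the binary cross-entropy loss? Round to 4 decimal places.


For y=1: Loss = -log(p)
= -log(0.688)
= -(-0.374)
= 0.3740

0.3740


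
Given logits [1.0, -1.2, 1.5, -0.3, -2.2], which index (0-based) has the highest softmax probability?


Softmax is a monotonic transformation, so it preserves the argmax.
We need to find the index of the maximum logit.
Index 0: 1.0
Index 1: -1.2
Index 2: 1.5
Index 3: -0.3
Index 4: -2.2
Maximum logit = 1.5 at index 2

2


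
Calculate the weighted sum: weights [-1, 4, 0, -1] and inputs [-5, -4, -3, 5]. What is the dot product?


Element-wise products:
-1 * -5 = 5
4 * -4 = -16
0 * -3 = 0
-1 * 5 = -5
Sum = 5 + -16 + 0 + -5
= -16

-16


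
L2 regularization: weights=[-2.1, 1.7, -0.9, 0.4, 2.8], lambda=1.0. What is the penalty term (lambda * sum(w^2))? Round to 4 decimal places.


Squaring each weight:
(-2.1)^2 = 4.41
1.7^2 = 2.89
(-0.9)^2 = 0.81
0.4^2 = 0.16
2.8^2 = 7.84
Sum of squares = 16.11
Penalty = 1.0 * 16.11 = 16.1100

16.1100


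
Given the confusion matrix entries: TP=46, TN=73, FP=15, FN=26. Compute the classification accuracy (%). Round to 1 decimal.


Accuracy = (TP + TN) / (TP + TN + FP + FN) * 100
= (46 + 73) / (46 + 73 + 15 + 26)
= 119 / 160
= 0.7438
= 74.4%

74.4


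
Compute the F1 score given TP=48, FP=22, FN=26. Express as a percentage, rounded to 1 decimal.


Precision = TP / (TP + FP) = 48 / 70 = 0.6857
Recall = TP / (TP + FN) = 48 / 74 = 0.6486
F1 = 2 * P * R / (P + R)
= 2 * 0.6857 * 0.6486 / (0.6857 + 0.6486)
= 0.8896 / 1.3344
= 0.6667
As percentage: 66.7%

66.7


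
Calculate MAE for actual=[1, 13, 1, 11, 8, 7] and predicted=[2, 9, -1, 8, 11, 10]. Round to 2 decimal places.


Absolute errors: [1, 4, 2, 3, 3, 3]
Sum of absolute errors = 16
MAE = 16 / 6 = 2.67

2.67


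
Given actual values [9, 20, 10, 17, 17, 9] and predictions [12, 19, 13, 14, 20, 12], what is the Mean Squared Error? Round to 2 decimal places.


Differences: [-3, 1, -3, 3, -3, -3]
Squared errors: [9, 1, 9, 9, 9, 9]
Sum of squared errors = 46
MSE = 46 / 6 = 7.67

7.67


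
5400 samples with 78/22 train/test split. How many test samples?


Train samples = 5400 * 78% = 4212
Test samples = 5400 - 4212
= 1188

1188


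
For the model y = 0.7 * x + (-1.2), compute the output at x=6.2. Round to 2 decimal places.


y = 0.7 * 6.2 + (-1.2)
= 4.34 + (-1.2)
= 3.14

3.14


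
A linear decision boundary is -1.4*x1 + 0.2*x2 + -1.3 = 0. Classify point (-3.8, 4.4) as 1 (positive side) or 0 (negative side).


Compute -1.4 * -3.8 + 0.2 * 4.4 + -1.3
= 5.32 + 0.88 + -1.3
= 4.9
Since 4.9 >= 0, the point is on the positive side.

1


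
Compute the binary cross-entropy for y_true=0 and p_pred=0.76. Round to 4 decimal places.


For y=0: Loss = -log(1-p)
= -log(1 - 0.76)
= -log(0.24)
= -(-1.4271)
= 1.4271

1.4271


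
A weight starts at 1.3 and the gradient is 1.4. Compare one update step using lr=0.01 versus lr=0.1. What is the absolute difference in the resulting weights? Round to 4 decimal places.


With lr=0.01: w_new = 1.3 - 0.01 * 1.4 = 1.286
With lr=0.1: w_new = 1.3 - 0.1 * 1.4 = 1.16
Absolute difference = |1.286 - 1.16|
= 0.1260

0.1260


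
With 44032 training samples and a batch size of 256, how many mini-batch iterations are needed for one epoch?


Iterations per epoch = dataset_size / batch_size
= 44032 / 256
= 172

172


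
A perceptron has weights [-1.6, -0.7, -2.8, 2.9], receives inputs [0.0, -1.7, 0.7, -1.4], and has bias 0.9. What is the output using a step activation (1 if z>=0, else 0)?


z = w . x + b
= -1.6*0.0 + -0.7*-1.7 + -2.8*0.7 + 2.9*-1.4 + 0.9
= -0.0 + 1.19 + -1.96 + -4.06 + 0.9
= -4.83 + 0.9
= -3.93
Since z = -3.93 < 0, output = 0

0


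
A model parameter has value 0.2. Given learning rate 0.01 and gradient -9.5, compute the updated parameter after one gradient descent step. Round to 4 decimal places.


w_new = w_old - lr * gradient
= 0.2 - 0.01 * -9.5
= 0.2 - (-0.095)
= 0.2950

0.2950


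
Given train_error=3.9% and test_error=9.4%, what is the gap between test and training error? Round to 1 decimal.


Generalization gap = test_error - train_error
= 9.4 - 3.9
= 5.5%
A moderate gap.

5.5


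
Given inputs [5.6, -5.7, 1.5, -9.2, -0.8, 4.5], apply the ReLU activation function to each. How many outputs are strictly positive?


ReLU(x) = max(0, x) for each element:
ReLU(5.6) = 5.6
ReLU(-5.7) = 0
ReLU(1.5) = 1.5
ReLU(-9.2) = 0
ReLU(-0.8) = 0
ReLU(4.5) = 4.5
Active neurons (>0): 3

3


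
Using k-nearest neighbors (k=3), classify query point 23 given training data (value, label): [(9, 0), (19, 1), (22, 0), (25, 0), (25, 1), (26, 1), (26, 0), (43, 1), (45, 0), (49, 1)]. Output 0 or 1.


Distances from query 23:
Point 22 (class 0): distance = 1
Point 25 (class 0): distance = 2
Point 25 (class 1): distance = 2
K=3 nearest neighbors: classes = [0, 0, 1]
Votes for class 1: 1 / 3
Majority vote => class 0

0


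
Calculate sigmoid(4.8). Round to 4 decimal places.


sigmoid(z) = 1 / (1 + exp(-z))
exp(-(4.8)) = exp(-4.8) = 0.0082
1 + 0.0082 = 1.0082
1 / 1.0082 = 0.9918

0.9918


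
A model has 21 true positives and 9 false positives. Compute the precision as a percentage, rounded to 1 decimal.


Precision = TP / (TP + FP) * 100
= 21 / (21 + 9)
= 21 / 30
= 0.7
= 70.0%

70.0


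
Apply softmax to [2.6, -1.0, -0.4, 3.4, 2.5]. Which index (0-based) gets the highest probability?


Softmax is a monotonic transformation, so it preserves the argmax.
We need to find the index of the maximum logit.
Index 0: 2.6
Index 1: -1.0
Index 2: -0.4
Index 3: 3.4
Index 4: 2.5
Maximum logit = 3.4 at index 3

3


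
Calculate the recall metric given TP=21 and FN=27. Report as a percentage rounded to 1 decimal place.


Recall = TP / (TP + FN) * 100
= 21 / (21 + 27)
= 21 / 48
= 0.4375
= 43.8%

43.8


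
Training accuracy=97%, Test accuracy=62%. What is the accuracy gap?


Gap = train_accuracy - test_accuracy
= 97 - 62
= 35%
This large gap strongly indicates overfitting.

35


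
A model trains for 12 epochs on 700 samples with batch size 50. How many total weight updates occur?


Iterations per epoch = 700 / 50 = 14
Total updates = iterations_per_epoch * epochs
= 14 * 12
= 168

168


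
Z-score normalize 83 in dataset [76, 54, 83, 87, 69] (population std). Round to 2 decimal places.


Mean = (76 + 54 + 83 + 87 + 69) / 5 = 73.8
Variance = sum((x_i - mean)^2) / n = 135.76
Std = sqrt(135.76) = 11.6516
Z = (x - mean) / std
= (83 - 73.8) / 11.6516
= 9.2 / 11.6516
= 0.79

0.79


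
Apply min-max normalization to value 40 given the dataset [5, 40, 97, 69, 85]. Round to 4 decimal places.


Min = 5, Max = 97
Range = 97 - 5 = 92
Scaled = (x - min) / (max - min)
= (40 - 5) / 92
= 35 / 92
= 0.3804

0.3804


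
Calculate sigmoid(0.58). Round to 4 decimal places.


sigmoid(z) = 1 / (1 + exp(-z))
exp(-(0.58)) = exp(-0.58) = 0.5599
1 + 0.5599 = 1.5599
1 / 1.5599 = 0.6411

0.6411


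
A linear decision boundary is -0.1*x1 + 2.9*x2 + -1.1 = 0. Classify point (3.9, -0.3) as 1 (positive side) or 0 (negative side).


Compute -0.1 * 3.9 + 2.9 * -0.3 + -1.1
= -0.39 + -0.87 + -1.1
= -2.36
Since -2.36 < 0, the point is on the negative side.

0


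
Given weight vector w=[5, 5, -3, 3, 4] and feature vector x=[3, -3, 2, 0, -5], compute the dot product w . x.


Element-wise products:
5 * 3 = 15
5 * -3 = -15
-3 * 2 = -6
3 * 0 = 0
4 * -5 = -20
Sum = 15 + -15 + -6 + 0 + -20
= -26

-26


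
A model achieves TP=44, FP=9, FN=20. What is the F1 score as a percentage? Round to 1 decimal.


Precision = TP / (TP + FP) = 44 / 53 = 0.8302
Recall = TP / (TP + FN) = 44 / 64 = 0.6875
F1 = 2 * P * R / (P + R)
= 2 * 0.8302 * 0.6875 / (0.8302 + 0.6875)
= 1.1415 / 1.5177
= 0.7521
As percentage: 75.2%

75.2


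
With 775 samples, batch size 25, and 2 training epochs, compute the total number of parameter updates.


Iterations per epoch = 775 / 25 = 31
Total updates = iterations_per_epoch * epochs
= 31 * 2
= 62

62


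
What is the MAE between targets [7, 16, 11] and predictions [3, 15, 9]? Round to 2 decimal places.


Absolute errors: [4, 1, 2]
Sum of absolute errors = 7
MAE = 7 / 3 = 2.33

2.33


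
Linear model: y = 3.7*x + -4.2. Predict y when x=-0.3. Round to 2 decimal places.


y = 3.7 * -0.3 + (-4.2)
= -1.11 + (-4.2)
= -5.31

-5.31


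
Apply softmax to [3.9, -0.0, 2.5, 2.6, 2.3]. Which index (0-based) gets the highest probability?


Softmax is a monotonic transformation, so it preserves the argmax.
We need to find the index of the maximum logit.
Index 0: 3.9
Index 1: -0.0
Index 2: 2.5
Index 3: 2.6
Index 4: 2.3
Maximum logit = 3.9 at index 0

0


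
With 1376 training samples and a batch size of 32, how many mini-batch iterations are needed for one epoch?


Iterations per epoch = dataset_size / batch_size
= 1376 / 32
= 43

43


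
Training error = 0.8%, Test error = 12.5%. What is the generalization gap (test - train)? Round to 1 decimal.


Generalization gap = test_error - train_error
= 12.5 - 0.8
= 11.7%
A large gap suggests overfitting.

11.7


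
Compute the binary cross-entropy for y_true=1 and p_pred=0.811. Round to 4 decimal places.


For y=1: Loss = -log(p)
= -log(0.811)
= -(-0.2095)
= 0.2095

0.2095


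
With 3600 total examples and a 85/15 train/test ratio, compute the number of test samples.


Train samples = 3600 * 85% = 3060
Test samples = 3600 - 3060
= 540

540


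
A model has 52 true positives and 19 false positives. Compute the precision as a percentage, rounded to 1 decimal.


Precision = TP / (TP + FP) * 100
= 52 / (52 + 19)
= 52 / 71
= 0.7324
= 73.2%

73.2


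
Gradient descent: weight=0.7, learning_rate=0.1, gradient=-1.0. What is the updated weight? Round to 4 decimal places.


w_new = w_old - lr * gradient
= 0.7 - 0.1 * -1.0
= 0.7 - (-0.1)
= 0.8000

0.8000


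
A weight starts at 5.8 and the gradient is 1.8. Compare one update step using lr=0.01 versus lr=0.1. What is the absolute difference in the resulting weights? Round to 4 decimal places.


With lr=0.01: w_new = 5.8 - 0.01 * 1.8 = 5.782
With lr=0.1: w_new = 5.8 - 0.1 * 1.8 = 5.62
Absolute difference = |5.782 - 5.62|
= 0.1620

0.1620


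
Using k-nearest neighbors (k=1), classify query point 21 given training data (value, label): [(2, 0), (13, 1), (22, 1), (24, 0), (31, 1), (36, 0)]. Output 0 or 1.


Distances from query 21:
Point 22 (class 1): distance = 1
K=1 nearest neighbors: classes = [1]
Votes for class 1: 1 / 1
Majority vote => class 1

1
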